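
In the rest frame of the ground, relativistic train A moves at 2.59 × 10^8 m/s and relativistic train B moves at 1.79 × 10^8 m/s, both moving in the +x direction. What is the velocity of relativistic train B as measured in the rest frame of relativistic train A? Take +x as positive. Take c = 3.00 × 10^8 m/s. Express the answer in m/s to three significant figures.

-1.65 × 10^8 m/s

β_A = 0.863, β_B = 0.597 (dividing each by c = 3.00 × 10^8 m/s).
Transform to A's frame with the inverse velocity-addition law: u' = (u − v)/(1 − uv/c²), taking u = β_B and v = β_A.
u' = (0.597 − 0.863) / (1 − (0.863)(0.597)) = -0.2667/0.4849 = -0.5500.
u' = -0.5500 × 3.00 × 10^8 m/s.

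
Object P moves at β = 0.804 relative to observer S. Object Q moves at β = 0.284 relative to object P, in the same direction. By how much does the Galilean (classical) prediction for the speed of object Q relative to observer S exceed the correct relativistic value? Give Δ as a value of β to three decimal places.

Δ = 0.202

Galilean: u_cl = 0.284 + 0.804 = 1.0880.
Relativistic: u_rel = (0.284 + 0.804) / (1 + 0.284·0.804) = 1.0880/1.2283 = 0.8858.
Δ = 1.0880 − 0.8858 = 0.2022.
(The classical prediction exceeds c; the relativistic result does not.)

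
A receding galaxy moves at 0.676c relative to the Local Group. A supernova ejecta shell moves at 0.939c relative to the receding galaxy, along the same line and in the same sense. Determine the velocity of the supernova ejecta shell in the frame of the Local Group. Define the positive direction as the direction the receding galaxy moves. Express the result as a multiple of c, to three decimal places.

With v = 0.676 and u' = 0.939 (in units of c),
u = (u' + v)/(1 + u'v/c²):
u = (0.939 + 0.676) / (1 + 0.939·0.676) = 1.6150/1.6348 = 0.9879
(Galilean addition would give +1.615c, exceeding c.)

0.988c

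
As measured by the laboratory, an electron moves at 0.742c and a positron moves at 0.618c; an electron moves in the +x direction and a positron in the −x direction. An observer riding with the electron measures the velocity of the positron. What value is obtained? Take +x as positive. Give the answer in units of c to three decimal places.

-0.932c

β_A = 0.742, β_B = -0.618.
Transform to A's frame with the inverse velocity-addition law: u' = (u − v)/(1 − uv/c²), taking u = β_B and v = β_A.
u' = (-0.618 − 0.742) / (1 − (0.742)(-0.618)) = -1.3600/1.4586 = -0.9324.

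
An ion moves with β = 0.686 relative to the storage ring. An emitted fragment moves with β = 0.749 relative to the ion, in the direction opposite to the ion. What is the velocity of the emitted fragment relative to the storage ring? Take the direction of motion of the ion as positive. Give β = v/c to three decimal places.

With v = 0.686 and u' = -0.749 (in units of c),
u = (u' + v)/(1 + u'v/c²):
u = (-0.749 + 0.686) / (1 + (-0.749)·0.686) = -0.0630/0.4862 = -0.1296

β = -0.130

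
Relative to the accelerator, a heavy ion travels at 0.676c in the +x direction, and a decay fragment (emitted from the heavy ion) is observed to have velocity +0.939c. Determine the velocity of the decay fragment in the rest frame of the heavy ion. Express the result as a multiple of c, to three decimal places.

Invert the composition law: u' = (u − v)/(1 − uv/c²).
u' = (0.939 − 0.676) / (1 − (0.939)(0.676)) = 0.2630/0.3652 = 0.7201.

+0.720c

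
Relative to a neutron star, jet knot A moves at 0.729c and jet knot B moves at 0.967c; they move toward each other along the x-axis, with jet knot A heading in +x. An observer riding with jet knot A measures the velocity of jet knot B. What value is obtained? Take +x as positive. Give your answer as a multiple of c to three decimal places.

-0.995c

β_A = 0.729, β_B = -0.967.
Transform to A's frame with the inverse velocity-addition law: u' = (u − v)/(1 − uv/c²), taking u = β_B and v = β_A.
u' = (-0.967 − 0.729) / (1 − (0.729)(-0.967)) = -1.6960/1.7049 = -0.9948.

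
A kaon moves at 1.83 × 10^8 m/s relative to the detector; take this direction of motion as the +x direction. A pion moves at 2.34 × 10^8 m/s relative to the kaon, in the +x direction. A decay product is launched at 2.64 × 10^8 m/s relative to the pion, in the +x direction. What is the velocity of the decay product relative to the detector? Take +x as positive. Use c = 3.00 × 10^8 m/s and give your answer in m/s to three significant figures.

Apply u = (u' + v)/(1 + u'v/c²) successively, working outward toward the detector.
(Dividing each given speed by c = 3.00 × 10^8 m/s to work in units of c.)
Start: velocity of the kaon relative to the detector = 0.6100c.
Compose with the pion (u' = 0.780 in the kaon frame): u_1 = (0.780 + 0.610) / (1 + 0.780·0.610) = 1.3900/1.4758 = 0.9419.
Compose with the decay product (u' = 0.880 in the pion frame): u_2 = (0.880 + 0.942) / (1 + 0.880·0.942) = 1.8219/1.8288 = 0.9962.
So u = 0.9962 × 3.00 × 10^8 m/s.

2.99 × 10^8 m/s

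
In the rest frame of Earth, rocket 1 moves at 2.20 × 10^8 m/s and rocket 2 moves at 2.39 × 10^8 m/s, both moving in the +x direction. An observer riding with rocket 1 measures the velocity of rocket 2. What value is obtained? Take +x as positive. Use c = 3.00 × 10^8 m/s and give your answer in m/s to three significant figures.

β_A = 0.733, β_B = 0.797 (dividing each by c = 3.00 × 10^8 m/s).
Transform to A's frame with the inverse velocity-addition law: u' = (u − v)/(1 − uv/c²), taking u = β_B and v = β_A.
u' = (0.797 − 0.733) / (1 − (0.733)(0.797)) = 0.0633/0.4158 = 0.1523.
u' = 0.1523 × 3.00 × 10^8 m/s.

+4.57 × 10^7 m/s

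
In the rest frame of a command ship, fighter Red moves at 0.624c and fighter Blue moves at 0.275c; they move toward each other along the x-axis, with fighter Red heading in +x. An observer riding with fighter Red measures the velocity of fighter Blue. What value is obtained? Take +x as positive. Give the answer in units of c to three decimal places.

β_A = 0.624, β_B = -0.275.
Transform to A's frame with the inverse velocity-addition law: u' = (u − v)/(1 − uv/c²), taking u = β_B and v = β_A.
u' = (-0.275 − 0.624) / (1 − (0.624)(-0.275)) = -0.8990/1.1716 = -0.7673.

-0.767c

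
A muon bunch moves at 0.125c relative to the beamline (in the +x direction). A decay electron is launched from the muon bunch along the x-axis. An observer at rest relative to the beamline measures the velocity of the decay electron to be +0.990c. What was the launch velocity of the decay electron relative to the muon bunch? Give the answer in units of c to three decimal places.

Invert the composition law: u' = (u − v)/(1 − uv/c²).
u' = (0.990 − 0.125) / (1 − (0.990)(0.125)) = 0.8650/0.8762 = 0.9872.

+0.987c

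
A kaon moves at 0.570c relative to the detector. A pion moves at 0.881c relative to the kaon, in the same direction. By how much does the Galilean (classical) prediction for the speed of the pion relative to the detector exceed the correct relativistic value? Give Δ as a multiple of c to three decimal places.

Δ = 0.485c

Galilean: u_cl = 0.881 + 0.570 = 1.4510.
Relativistic: u_rel = (0.881 + 0.570) / (1 + 0.881·0.570) = 1.4510/1.5022 = 0.9659.
Δ = 1.4510 − 0.9659 = 0.4851.
(The classical prediction exceeds c; the relativistic result does not.)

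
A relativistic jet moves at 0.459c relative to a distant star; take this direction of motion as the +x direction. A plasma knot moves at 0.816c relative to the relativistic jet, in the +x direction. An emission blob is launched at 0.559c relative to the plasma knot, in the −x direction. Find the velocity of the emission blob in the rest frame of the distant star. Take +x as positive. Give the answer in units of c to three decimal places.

Apply u = (u' + v)/(1 + u'v/c²) successively, working outward toward the distant star.
Start: velocity of the relativistic jet relative to the distant star = 0.4590c.
Compose with the plasma knot (u' = 0.816 in the relativistic jet frame): u_1 = (0.816 + 0.459) / (1 + 0.816·0.459) = 1.2750/1.3745 = 0.9276.
Compose with the emission blob (u' = -0.559 in the plasma knot frame): u_2 = (-0.559 + 0.928) / (1 + (-0.559)·0.928) = 0.3686/0.4815 = 0.7655.

+0.766c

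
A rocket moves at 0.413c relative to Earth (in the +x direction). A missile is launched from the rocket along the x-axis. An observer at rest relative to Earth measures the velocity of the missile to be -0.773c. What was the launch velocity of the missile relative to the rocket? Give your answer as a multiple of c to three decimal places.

Invert the composition law: u' = (u − v)/(1 − uv/c²).
u' = (-0.773 − 0.413) / (1 − (-0.773)(0.413)) = -1.1860/1.3192 = -0.8990.

-0.899c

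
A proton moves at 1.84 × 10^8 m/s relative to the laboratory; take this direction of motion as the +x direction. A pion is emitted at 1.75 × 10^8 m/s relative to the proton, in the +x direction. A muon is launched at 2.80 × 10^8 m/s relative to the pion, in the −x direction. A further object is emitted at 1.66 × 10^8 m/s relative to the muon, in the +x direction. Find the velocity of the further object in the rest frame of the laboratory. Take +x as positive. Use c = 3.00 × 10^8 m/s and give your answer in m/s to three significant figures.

Apply u = (u' + v)/(1 + u'v/c²) successively, working outward toward the laboratory.
(Dividing each given speed by c = 3.00 × 10^8 m/s to work in units of c.)
Start: velocity of the proton relative to the laboratory = 0.6133c.
Compose with the pion (u' = 0.583 in the proton frame): u_1 = (0.583 + 0.613) / (1 + 0.583·0.613) = 1.1967/1.3578 = 0.8813.
Compose with the muon (u' = -0.933 in the pion frame): u_2 = (-0.933 + 0.881) / (1 + (-0.933)·0.881) = -0.0520/0.1774 = -0.2931.
Compose with the further object (u' = 0.553 in the muon frame): u_3 = (0.553 + (-0.293)) / (1 + 0.553·(-0.293)) = 0.2603/0.8378 = 0.3107.
So u = 0.3107 × 3.00 × 10^8 m/s.

+9.32 × 10^7 m/s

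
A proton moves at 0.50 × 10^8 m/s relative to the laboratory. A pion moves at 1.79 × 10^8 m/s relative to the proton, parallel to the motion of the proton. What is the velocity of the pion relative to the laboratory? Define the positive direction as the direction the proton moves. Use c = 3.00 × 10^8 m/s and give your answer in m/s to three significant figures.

2.08 × 10^8 m/s

In units of c (dividing by 3.00 × 10^8 m/s): v = 0.167, u' = 0.597.
u = (u' + v)/(1 + u'v/c²):
u = (0.597 + 0.167) / (1 + 0.597·0.167) = 0.7633/1.0994 = 0.6943
Converting back: u = 0.6943 × 3.00 × 10^8 m/s.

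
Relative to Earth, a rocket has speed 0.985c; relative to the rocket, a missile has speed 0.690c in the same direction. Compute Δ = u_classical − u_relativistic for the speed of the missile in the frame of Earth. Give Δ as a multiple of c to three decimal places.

Δ = 0.678c

Galilean: u_cl = 0.690 + 0.985 = 1.6750.
Relativistic: u_rel = (0.690 + 0.985) / (1 + 0.690·0.985) = 1.6750/1.6797 = 0.9972.
Δ = 1.6750 − 0.9972 = 0.6778.
(The classical prediction exceeds c; the relativistic result does not.)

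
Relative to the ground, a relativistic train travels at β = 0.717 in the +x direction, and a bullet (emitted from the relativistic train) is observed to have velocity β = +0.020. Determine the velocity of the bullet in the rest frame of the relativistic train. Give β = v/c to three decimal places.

Invert the composition law: u' = (u − v)/(1 − uv/c²).
u' = (0.020 − 0.717) / (1 − (0.020)(0.717)) = -0.6970/0.9857 = -0.7071.

β = -0.707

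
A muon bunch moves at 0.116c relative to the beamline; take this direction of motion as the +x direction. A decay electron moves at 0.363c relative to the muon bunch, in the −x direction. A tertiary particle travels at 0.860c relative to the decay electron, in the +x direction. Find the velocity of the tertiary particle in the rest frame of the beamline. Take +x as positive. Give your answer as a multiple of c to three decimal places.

Apply u = (u' + v)/(1 + u'v/c²) successively, working outward toward the beamline.
Start: velocity of the muon bunch relative to the beamline = 0.1160c.
Compose with the decay electron (u' = -0.363 in the muon bunch frame): u_1 = (-0.363 + 0.116) / (1 + (-0.363)·0.116) = -0.2470/0.9579 = -0.2579.
Compose with the tertiary particle (u' = 0.860 in the decay electron frame): u_2 = (0.860 + (-0.258)) / (1 + 0.860·(-0.258)) = 0.6021/0.7782 = 0.7737.

+0.774c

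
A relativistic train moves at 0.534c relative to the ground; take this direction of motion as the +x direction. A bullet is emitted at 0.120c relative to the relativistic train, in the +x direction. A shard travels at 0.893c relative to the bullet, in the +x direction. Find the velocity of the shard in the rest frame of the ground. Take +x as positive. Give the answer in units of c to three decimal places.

0.973c

Apply u = (u' + v)/(1 + u'v/c²) successively, working outward toward the ground.
Start: velocity of the relativistic train relative to the ground = 0.5340c.
Compose with the bullet (u' = 0.120 in the relativistic train frame): u_1 = (0.120 + 0.534) / (1 + 0.120·0.534) = 0.6540/1.0641 = 0.6146.
Compose with the shard (u' = 0.893 in the bullet frame): u_2 = (0.893 + 0.615) / (1 + 0.893·0.615) = 1.5076/1.5489 = 0.9734.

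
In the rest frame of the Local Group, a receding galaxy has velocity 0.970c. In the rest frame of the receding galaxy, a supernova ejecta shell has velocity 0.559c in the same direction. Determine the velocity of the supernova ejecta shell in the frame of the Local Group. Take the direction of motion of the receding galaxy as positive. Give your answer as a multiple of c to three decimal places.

With v = 0.970 and u' = 0.559 (in units of c),
u = (u' + v)/(1 + u'v/c²):
u = (0.559 + 0.970) / (1 + 0.559·0.970) = 1.5290/1.5422 = 0.9914

0.991c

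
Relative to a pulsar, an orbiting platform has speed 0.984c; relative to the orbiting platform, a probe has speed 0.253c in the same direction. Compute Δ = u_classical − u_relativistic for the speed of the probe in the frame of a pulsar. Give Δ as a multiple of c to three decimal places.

Δ = 0.247c

Galilean: u_cl = 0.253 + 0.984 = 1.2370.
Relativistic: u_rel = (0.253 + 0.984) / (1 + 0.253·0.984) = 1.2370/1.2490 = 0.9904.
Δ = 1.2370 − 0.9904 = 0.2466.
(The classical prediction exceeds c; the relativistic result does not.)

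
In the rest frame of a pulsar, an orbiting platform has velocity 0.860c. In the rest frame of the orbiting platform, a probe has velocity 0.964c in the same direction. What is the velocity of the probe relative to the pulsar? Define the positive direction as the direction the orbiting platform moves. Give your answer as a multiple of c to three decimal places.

0.997c

With v = 0.860 and u' = 0.964 (in units of c),
u = (u' + v)/(1 + u'v/c²):
u = (0.964 + 0.860) / (1 + 0.964·0.860) = 1.8240/1.8290 = 0.9972
(Galilean addition would give +1.824c, exceeding c.)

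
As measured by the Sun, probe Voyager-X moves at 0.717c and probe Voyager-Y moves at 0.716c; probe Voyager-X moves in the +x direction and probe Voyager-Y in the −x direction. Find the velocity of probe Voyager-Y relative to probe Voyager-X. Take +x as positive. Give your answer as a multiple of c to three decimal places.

-0.947c

β_A = 0.717, β_B = -0.716.
Transform to A's frame with the inverse velocity-addition law: u' = (u − v)/(1 − uv/c²), taking u = β_B and v = β_A.
u' = (-0.716 − 0.717) / (1 − (0.717)(-0.716)) = -1.4330/1.5134 = -0.9469.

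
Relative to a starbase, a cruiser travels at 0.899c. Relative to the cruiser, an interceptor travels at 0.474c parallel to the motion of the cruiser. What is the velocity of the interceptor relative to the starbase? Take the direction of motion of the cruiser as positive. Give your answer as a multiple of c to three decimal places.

With v = 0.899 and u' = 0.474 (in units of c),
u = (u' + v)/(1 + u'v/c²):
u = (0.474 + 0.899) / (1 + 0.474·0.899) = 1.3730/1.4261 = 0.9627

0.963c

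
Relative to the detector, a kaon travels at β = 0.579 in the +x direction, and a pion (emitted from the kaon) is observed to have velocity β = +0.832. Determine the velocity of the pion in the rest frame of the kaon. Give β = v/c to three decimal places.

β = +0.488

Invert the composition law: u' = (u − v)/(1 − uv/c²).
u' = (0.832 − 0.579) / (1 − (0.832)(0.579)) = 0.2530/0.5183 = 0.4882.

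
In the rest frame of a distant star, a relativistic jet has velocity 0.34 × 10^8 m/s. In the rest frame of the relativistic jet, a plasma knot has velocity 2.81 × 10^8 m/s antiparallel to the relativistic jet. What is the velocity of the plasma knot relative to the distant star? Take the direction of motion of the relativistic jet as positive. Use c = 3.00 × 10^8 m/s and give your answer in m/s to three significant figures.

In units of c (dividing by 3.00 × 10^8 m/s): v = 0.113, u' = -0.937.
u = (u' + v)/(1 + u'v/c²):
u = (-0.937 + 0.113) / (1 + (-0.937)·0.113) = -0.8233/0.8938 = -0.9211
Converting back: u = -0.9211 × 3.00 × 10^8 m/s.

-2.76 × 10^8 m/s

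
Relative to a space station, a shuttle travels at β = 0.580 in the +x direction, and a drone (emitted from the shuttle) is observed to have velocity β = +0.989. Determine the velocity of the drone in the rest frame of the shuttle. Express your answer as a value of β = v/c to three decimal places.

β = +0.959

Invert the composition law: u' = (u − v)/(1 − uv/c²).
u' = (0.989 − 0.580) / (1 − (0.989)(0.580)) = 0.4090/0.4264 = 0.9592.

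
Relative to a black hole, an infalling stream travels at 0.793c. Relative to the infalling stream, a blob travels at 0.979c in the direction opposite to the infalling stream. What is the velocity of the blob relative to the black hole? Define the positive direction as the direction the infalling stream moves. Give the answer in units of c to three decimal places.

-0.832c

With v = 0.793 and u' = -0.979 (in units of c),
u = (u' + v)/(1 + u'v/c²):
u = (-0.979 + 0.793) / (1 + (-0.979)·0.793) = -0.1860/0.2237 = -0.8316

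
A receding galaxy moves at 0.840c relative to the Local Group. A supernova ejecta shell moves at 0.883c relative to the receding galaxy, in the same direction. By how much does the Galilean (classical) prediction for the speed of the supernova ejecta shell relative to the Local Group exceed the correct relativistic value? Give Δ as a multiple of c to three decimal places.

Δ = 0.734c

Galilean: u_cl = 0.883 + 0.840 = 1.7230.
Relativistic: u_rel = (0.883 + 0.840) / (1 + 0.883·0.840) = 1.7230/1.7417 = 0.9893.
Δ = 1.7230 − 0.9893 = 0.7337.
(The classical prediction exceeds c; the relativistic result does not.)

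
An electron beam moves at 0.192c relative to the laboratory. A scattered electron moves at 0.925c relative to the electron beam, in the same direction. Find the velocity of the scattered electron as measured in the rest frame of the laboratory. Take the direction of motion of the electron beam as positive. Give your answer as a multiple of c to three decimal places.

0.949c

With v = 0.192 and u' = 0.925 (in units of c),
u = (u' + v)/(1 + u'v/c²):
u = (0.925 + 0.192) / (1 + 0.925·0.192) = 1.1170/1.1776 = 0.9485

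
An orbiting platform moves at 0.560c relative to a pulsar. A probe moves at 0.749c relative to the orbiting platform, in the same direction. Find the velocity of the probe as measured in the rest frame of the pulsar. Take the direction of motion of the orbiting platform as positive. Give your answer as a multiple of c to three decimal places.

With v = 0.560 and u' = 0.749 (in units of c),
u = (u' + v)/(1 + u'v/c²):
u = (0.749 + 0.560) / (1 + 0.749·0.560) = 1.3090/1.4194 = 0.9222
(Galilean addition would give +1.309c, exceeding c.)

0.922c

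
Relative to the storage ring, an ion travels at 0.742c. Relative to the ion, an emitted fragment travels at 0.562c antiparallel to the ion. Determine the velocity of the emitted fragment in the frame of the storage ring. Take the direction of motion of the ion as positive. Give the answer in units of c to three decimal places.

+0.309c

With v = 0.742 and u' = -0.562 (in units of c),
u = (u' + v)/(1 + u'v/c²):
u = (-0.562 + 0.742) / (1 + (-0.562)·0.742) = 0.1800/0.5830 = 0.3087
(Galilean addition would give +0.180c.)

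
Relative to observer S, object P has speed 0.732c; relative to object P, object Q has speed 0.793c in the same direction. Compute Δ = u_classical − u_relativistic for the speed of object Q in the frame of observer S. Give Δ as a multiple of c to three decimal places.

Δ = 0.560c

Galilean: u_cl = 0.793 + 0.732 = 1.5250.
Relativistic: u_rel = (0.793 + 0.732) / (1 + 0.793·0.732) = 1.5250/1.5805 = 0.9649.
Δ = 1.5250 − 0.9649 = 0.5601.
(The classical prediction exceeds c; the relativistic result does not.)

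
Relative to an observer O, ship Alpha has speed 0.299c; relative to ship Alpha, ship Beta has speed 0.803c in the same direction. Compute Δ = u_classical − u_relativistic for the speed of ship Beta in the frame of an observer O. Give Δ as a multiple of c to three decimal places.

Galilean: u_cl = 0.803 + 0.299 = 1.1020.
Relativistic: u_rel = (0.803 + 0.299) / (1 + 0.803·0.299) = 1.1020/1.2401 = 0.8886.
Δ = 1.1020 − 0.8886 = 0.2134.
(The classical prediction exceeds c; the relativistic result does not.)

Δ = 0.213c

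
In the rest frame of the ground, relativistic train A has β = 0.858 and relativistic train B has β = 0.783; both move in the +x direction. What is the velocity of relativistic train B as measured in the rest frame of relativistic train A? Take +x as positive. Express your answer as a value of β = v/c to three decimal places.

β_A = 0.858, β_B = 0.783.
Transform to A's frame with the inverse velocity-addition law: u' = (u − v)/(1 − uv/c²), taking u = β_B and v = β_A.
u' = (0.783 − 0.858) / (1 − (0.858)(0.783)) = -0.0750/0.3282 = -0.2285.

β = -0.229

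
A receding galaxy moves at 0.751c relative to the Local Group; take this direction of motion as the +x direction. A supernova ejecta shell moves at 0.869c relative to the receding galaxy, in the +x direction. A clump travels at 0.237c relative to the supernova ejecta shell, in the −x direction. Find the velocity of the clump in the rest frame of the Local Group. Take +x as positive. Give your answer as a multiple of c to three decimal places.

Apply u = (u' + v)/(1 + u'v/c²) successively, working outward toward the Local Group.
Start: velocity of the receding galaxy relative to the Local Group = 0.7510c.
Compose with the supernova ejecta shell (u' = 0.869 in the receding galaxy frame): u_1 = (0.869 + 0.751) / (1 + 0.869·0.751) = 1.6200/1.6526 = 0.9803.
Compose with the clump (u' = -0.237 in the supernova ejecta shell frame): u_2 = (-0.237 + 0.980) / (1 + (-0.237)·0.980) = 0.7433/0.7677 = 0.9682.

+0.968c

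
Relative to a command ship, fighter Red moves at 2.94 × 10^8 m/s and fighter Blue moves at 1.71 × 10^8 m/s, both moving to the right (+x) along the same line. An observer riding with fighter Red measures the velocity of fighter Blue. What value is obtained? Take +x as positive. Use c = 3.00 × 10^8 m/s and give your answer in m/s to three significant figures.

-2.79 × 10^8 m/s

β_A = 0.980, β_B = 0.570 (dividing each by c = 3.00 × 10^8 m/s).
Transform to A's frame with the inverse velocity-addition law: u' = (u − v)/(1 − uv/c²), taking u = β_B and v = β_A.
u' = (0.570 − 0.980) / (1 − (0.980)(0.570)) = -0.4100/0.4414 = -0.9289.
u' = -0.9289 × 3.00 × 10^8 m/s.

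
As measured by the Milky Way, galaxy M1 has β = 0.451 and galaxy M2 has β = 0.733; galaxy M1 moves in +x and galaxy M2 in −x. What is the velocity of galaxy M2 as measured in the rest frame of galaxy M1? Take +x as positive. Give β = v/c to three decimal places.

β = -0.890

β_A = 0.451, β_B = -0.733.
Transform to A's frame with the inverse velocity-addition law: u' = (u − v)/(1 − uv/c²), taking u = β_B and v = β_A.
u' = (-0.733 − 0.451) / (1 − (0.451)(-0.733)) = -1.1840/1.3306 = -0.8898.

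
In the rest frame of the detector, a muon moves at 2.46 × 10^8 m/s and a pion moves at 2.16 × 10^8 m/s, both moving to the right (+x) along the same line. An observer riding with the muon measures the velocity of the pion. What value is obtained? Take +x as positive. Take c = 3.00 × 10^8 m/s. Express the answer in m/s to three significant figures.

-7.32 × 10^7 m/s

β_A = 0.820, β_B = 0.720 (dividing each by c = 3.00 × 10^8 m/s).
Transform to A's frame with the inverse velocity-addition law: u' = (u − v)/(1 − uv/c²), taking u = β_B and v = β_A.
u' = (0.720 − 0.820) / (1 − (0.820)(0.720)) = -0.1000/0.4096 = -0.2441.
u' = -0.2441 × 3.00 × 10^8 m/s.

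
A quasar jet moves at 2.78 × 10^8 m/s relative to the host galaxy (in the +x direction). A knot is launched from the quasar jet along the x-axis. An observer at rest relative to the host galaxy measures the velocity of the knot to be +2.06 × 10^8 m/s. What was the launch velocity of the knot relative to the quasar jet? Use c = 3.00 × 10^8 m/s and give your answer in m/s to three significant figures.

-1.98 × 10^8 m/s

v = 0.927c, u = 0.687c.
Invert the composition law: u' = (u − v)/(1 − uv/c²).
u' = (0.687 − 0.927) / (1 − (0.687)(0.927)) = -0.2400/0.3637 = -0.6599.
u' = -0.6599 × 3.00 × 10^8 m/s.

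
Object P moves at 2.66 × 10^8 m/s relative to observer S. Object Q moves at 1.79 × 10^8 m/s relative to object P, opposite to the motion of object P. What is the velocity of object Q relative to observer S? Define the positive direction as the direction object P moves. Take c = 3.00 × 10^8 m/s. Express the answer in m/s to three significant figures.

+1.85 × 10^8 m/s

In units of c (dividing by 3.00 × 10^8 m/s): v = 0.887, u' = -0.597.
u = (u' + v)/(1 + u'v/c²):
u = (-0.597 + 0.887) / (1 + (-0.597)·0.887) = 0.2900/0.4710 = 0.6158
Converting back: u = 0.6158 × 3.00 × 10^8 m/s.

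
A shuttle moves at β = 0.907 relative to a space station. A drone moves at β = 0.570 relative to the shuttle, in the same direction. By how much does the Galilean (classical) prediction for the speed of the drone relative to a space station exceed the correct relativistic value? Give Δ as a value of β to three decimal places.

Δ = 0.503

Galilean: u_cl = 0.570 + 0.907 = 1.4770.
Relativistic: u_rel = (0.570 + 0.907) / (1 + 0.570·0.907) = 1.4770/1.5170 = 0.9736.
Δ = 1.4770 − 0.9736 = 0.5034.
(The classical prediction exceeds c; the relativistic result does not.)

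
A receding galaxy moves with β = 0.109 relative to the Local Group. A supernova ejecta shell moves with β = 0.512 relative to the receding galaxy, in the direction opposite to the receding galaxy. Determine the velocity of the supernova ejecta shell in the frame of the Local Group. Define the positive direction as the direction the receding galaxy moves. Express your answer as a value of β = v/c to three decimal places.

With v = 0.109 and u' = -0.512 (in units of c),
u = (u' + v)/(1 + u'v/c²):
u = (-0.512 + 0.109) / (1 + (-0.512)·0.109) = -0.4030/0.9442 = -0.4268

β = -0.427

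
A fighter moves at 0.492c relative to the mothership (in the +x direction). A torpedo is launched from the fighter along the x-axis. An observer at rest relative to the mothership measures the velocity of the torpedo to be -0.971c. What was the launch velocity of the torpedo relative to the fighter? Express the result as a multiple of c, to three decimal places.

Invert the composition law: u' = (u − v)/(1 − uv/c²).
u' = (-0.971 − 0.492) / (1 − (-0.971)(0.492)) = -1.4630/1.4777 = -0.9900.

-0.990c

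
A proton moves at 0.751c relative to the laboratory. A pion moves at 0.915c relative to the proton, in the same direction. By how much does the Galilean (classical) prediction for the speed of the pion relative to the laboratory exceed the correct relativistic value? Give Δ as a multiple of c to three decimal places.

Δ = 0.679c

Galilean: u_cl = 0.915 + 0.751 = 1.6660.
Relativistic: u_rel = (0.915 + 0.751) / (1 + 0.915·0.751) = 1.6660/1.6872 = 0.9875.
Δ = 1.6660 − 0.9875 = 0.6785.
(The classical prediction exceeds c; the relativistic result does not.)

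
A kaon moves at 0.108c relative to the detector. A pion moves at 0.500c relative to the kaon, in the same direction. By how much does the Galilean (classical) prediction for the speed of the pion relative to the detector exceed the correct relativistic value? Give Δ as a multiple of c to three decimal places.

Δ = 0.031c

Galilean: u_cl = 0.500 + 0.108 = 0.6080.
Relativistic: u_rel = (0.500 + 0.108) / (1 + 0.500·0.108) = 0.6080/1.0540 = 0.5769.
Δ = 0.6080 − 0.5769 = 0.0311.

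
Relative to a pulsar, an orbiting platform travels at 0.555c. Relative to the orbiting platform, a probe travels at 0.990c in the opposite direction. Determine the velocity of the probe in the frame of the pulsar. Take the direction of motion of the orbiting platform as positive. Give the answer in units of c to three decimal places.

With v = 0.555 and u' = -0.990 (in units of c),
u = (u' + v)/(1 + u'v/c²):
u = (-0.990 + 0.555) / (1 + (-0.990)·0.555) = -0.4350/0.4506 = -0.9655

-0.965c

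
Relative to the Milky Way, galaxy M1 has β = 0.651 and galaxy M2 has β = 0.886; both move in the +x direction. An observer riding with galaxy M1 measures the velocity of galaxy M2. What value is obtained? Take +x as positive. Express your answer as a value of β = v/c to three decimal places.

β_A = 0.651, β_B = 0.886.
Transform to A's frame with the inverse velocity-addition law: u' = (u − v)/(1 − uv/c²), taking u = β_B and v = β_A.
u' = (0.886 − 0.651) / (1 − (0.651)(0.886)) = 0.2350/0.4232 = 0.5553.

β = +0.555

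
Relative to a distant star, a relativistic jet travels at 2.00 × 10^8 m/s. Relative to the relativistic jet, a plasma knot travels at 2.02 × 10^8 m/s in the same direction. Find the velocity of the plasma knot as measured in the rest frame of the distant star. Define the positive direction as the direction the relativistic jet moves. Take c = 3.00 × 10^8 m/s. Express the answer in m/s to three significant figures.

In units of c (dividing by 3.00 × 10^8 m/s): v = 0.667, u' = 0.673.
u = (u' + v)/(1 + u'v/c²):
u = (0.673 + 0.667) / (1 + 0.673·0.667) = 1.3400/1.4489 = 0.9248
Converting back: u = 0.9248 × 3.00 × 10^8 m/s.

2.77 × 10^8 m/s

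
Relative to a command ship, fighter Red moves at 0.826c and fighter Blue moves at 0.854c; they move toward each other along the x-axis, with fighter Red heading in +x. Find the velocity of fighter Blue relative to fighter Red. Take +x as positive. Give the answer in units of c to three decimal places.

-0.985c

β_A = 0.826, β_B = -0.854.
Transform to A's frame with the inverse velocity-addition law: u' = (u − v)/(1 − uv/c²), taking u = β_B and v = β_A.
u' = (-0.854 − 0.826) / (1 − (0.826)(-0.854)) = -1.6800/1.7054 = -0.9851.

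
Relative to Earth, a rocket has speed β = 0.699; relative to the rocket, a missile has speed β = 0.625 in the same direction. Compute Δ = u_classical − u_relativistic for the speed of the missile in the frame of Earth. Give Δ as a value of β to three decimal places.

Δ = 0.403

Galilean: u_cl = 0.625 + 0.699 = 1.3240.
Relativistic: u_rel = (0.625 + 0.699) / (1 + 0.625·0.699) = 1.3240/1.4369 = 0.9214.
Δ = 1.3240 − 0.9214 = 0.4026.
(The classical prediction exceeds c; the relativistic result does not.)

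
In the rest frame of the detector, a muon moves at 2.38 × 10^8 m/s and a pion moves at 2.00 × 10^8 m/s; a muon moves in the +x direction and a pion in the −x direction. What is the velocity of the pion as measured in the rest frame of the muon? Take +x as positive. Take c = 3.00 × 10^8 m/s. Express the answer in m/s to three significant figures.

-2.86 × 10^8 m/s

β_A = 0.793, β_B = -0.667 (dividing each by c = 3.00 × 10^8 m/s).
Transform to A's frame with the inverse velocity-addition law: u' = (u − v)/(1 − uv/c²), taking u = β_B and v = β_A.
u' = (-0.667 − 0.793) / (1 − (0.793)(-0.667)) = -1.4600/1.5289 = -0.9549.
u' = -0.9549 × 3.00 × 10^8 m/s.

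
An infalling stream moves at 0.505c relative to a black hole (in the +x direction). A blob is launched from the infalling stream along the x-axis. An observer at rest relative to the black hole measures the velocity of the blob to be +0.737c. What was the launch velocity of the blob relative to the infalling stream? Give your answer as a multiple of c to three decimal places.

Invert the composition law: u' = (u − v)/(1 − uv/c²).
u' = (0.737 − 0.505) / (1 − (0.737)(0.505)) = 0.2320/0.6278 = 0.3695.

+0.370c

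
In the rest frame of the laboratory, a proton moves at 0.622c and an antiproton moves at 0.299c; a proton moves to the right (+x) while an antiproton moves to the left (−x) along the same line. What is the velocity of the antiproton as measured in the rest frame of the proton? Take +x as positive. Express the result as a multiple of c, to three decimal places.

-0.777c

β_A = 0.622, β_B = -0.299.
Transform to A's frame with the inverse velocity-addition law: u' = (u − v)/(1 − uv/c²), taking u = β_B and v = β_A.
u' = (-0.299 − 0.622) / (1 − (0.622)(-0.299)) = -0.9210/1.1860 = -0.7766.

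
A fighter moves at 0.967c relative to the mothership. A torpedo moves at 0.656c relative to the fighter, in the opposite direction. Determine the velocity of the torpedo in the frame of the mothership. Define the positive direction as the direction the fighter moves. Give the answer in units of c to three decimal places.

+0.851c

With v = 0.967 and u' = -0.656 (in units of c),
u = (u' + v)/(1 + u'v/c²):
u = (-0.656 + 0.967) / (1 + (-0.656)·0.967) = 0.3110/0.3656 = 0.8505
(Galilean addition would give +0.311c.)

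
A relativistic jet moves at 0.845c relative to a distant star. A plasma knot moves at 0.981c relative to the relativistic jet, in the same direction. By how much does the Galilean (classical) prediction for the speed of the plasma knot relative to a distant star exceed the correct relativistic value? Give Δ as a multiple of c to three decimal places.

Galilean: u_cl = 0.981 + 0.845 = 1.8260.
Relativistic: u_rel = (0.981 + 0.845) / (1 + 0.981·0.845) = 1.8260/1.8289 = 0.9984.
Δ = 1.8260 − 0.9984 = 0.8276.
(The classical prediction exceeds c; the relativistic result does not.)

Δ = 0.828c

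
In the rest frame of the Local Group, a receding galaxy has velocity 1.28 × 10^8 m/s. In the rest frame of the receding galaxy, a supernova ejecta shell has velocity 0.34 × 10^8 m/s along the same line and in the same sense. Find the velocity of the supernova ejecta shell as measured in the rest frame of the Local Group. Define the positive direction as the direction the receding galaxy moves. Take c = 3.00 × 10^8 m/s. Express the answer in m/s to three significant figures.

1.55 × 10^8 m/s

In units of c (dividing by 3.00 × 10^8 m/s): v = 0.427, u' = 0.113.
u = (u' + v)/(1 + u'v/c²):
u = (0.113 + 0.427) / (1 + 0.113·0.427) = 0.5400/1.0484 = 0.5151
(Galilean addition would give +0.540c.)
Converting back: u = 0.5151 × 3.00 × 10^8 m/s.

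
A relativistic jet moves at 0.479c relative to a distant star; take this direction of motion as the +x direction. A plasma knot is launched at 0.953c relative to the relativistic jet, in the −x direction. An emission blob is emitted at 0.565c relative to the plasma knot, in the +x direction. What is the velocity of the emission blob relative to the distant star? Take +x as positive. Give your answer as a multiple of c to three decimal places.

-0.605c

Apply u = (u' + v)/(1 + u'v/c²) successively, working outward toward the distant star.
Start: velocity of the relativistic jet relative to the distant star = 0.4790c.
Compose with the plasma knot (u' = -0.953 in the relativistic jet frame): u_1 = (-0.953 + 0.479) / (1 + (-0.953)·0.479) = -0.4740/0.5435 = -0.8721.
Compose with the emission blob (u' = 0.565 in the plasma knot frame): u_2 = (0.565 + (-0.872)) / (1 + 0.565·(-0.872)) = -0.3071/0.5073 = -0.6054.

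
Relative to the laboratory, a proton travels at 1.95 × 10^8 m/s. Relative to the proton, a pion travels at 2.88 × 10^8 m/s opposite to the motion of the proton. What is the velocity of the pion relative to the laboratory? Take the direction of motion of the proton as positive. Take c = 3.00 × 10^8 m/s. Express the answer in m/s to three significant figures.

In units of c (dividing by 3.00 × 10^8 m/s): v = 0.650, u' = -0.960.
u = (u' + v)/(1 + u'v/c²):
u = (-0.960 + 0.650) / (1 + (-0.960)·0.650) = -0.3100/0.3760 = -0.8245
(Galilean addition would give -0.310c.)
Converting back: u = -0.8245 × 3.00 × 10^8 m/s.

-2.47 × 10^8 m/s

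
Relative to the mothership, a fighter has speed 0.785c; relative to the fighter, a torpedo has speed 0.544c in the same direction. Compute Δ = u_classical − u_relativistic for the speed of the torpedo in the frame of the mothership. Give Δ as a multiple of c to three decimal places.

Δ = 0.398c

Galilean: u_cl = 0.544 + 0.785 = 1.3290.
Relativistic: u_rel = (0.544 + 0.785) / (1 + 0.544·0.785) = 1.3290/1.4270 = 0.9313.
Δ = 1.3290 − 0.9313 = 0.3977.
(The classical prediction exceeds c; the relativistic result does not.)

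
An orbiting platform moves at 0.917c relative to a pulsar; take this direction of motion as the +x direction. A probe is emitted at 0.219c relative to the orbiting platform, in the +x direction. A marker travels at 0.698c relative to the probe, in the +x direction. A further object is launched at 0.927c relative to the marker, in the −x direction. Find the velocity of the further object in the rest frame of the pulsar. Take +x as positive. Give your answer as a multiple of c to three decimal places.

+0.770c

Apply u = (u' + v)/(1 + u'v/c²) successively, working outward toward the pulsar.
Start: velocity of the orbiting platform relative to the pulsar = 0.9170c.
Compose with the probe (u' = 0.219 in the orbiting platform frame): u_1 = (0.219 + 0.917) / (1 + 0.219·0.917) = 1.1360/1.2008 = 0.9460.
Compose with the marker (u' = 0.698 in the probe frame): u_2 = (0.698 + 0.946) / (1 + 0.698·0.946) = 1.6440/1.6603 = 0.9902.
Compose with the further object (u' = -0.927 in the marker frame): u_3 = (-0.927 + 0.990) / (1 + (-0.927)·0.990) = 0.0632/0.0821 = 0.7695.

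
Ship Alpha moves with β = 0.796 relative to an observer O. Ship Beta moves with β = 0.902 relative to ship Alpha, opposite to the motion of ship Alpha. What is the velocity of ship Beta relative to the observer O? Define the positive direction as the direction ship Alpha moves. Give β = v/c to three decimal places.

With v = 0.796 and u' = -0.902 (in units of c),
u = (u' + v)/(1 + u'v/c²):
u = (-0.902 + 0.796) / (1 + (-0.902)·0.796) = -0.1060/0.2820 = -0.3759

β = -0.376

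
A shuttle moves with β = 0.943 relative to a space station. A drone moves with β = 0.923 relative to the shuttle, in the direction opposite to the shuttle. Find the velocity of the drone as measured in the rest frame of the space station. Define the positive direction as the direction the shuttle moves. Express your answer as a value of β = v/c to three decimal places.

β = +0.154

With v = 0.943 and u' = -0.923 (in units of c),
u = (u' + v)/(1 + u'v/c²):
u = (-0.923 + 0.943) / (1 + (-0.923)·0.943) = 0.0200/0.1296 = 0.1543
(Galilean addition would give +0.020c.)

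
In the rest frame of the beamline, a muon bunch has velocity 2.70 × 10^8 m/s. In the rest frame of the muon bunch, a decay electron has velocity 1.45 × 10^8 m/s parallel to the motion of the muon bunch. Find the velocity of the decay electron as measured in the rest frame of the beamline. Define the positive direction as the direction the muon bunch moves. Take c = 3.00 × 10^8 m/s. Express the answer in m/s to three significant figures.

2.89 × 10^8 m/s

In units of c (dividing by 3.00 × 10^8 m/s): v = 0.900, u' = 0.483.
u = (u' + v)/(1 + u'v/c²):
u = (0.483 + 0.900) / (1 + 0.483·0.900) = 1.3833/1.4350 = 0.9640
Converting back: u = 0.9640 × 3.00 × 10^8 m/s.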